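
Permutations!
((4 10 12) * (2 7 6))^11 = (2 6 7)(4 12 10) = [0, 1, 6, 3, 12, 5, 7, 2, 8, 9, 4, 11, 10]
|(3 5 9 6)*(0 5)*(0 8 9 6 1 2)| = 8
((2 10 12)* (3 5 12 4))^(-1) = (2 12 5 3 4 10) = [0, 1, 12, 4, 10, 3, 6, 7, 8, 9, 2, 11, 5]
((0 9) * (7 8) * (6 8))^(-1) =[9, 1, 2, 3, 4, 5, 7, 8, 6, 0] =(0 9)(6 7 8)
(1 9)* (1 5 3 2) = [0, 9, 1, 2, 4, 3, 6, 7, 8, 5] = (1 9 5 3 2)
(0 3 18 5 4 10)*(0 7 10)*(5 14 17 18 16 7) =(0 3 16 7 10 5 4)(14 17 18) =[3, 1, 2, 16, 0, 4, 6, 10, 8, 9, 5, 11, 12, 13, 17, 15, 7, 18, 14]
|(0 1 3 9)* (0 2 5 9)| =|(0 1 3)(2 5 9)| =3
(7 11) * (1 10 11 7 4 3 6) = (1 10 11 4 3 6) = [0, 10, 2, 6, 3, 5, 1, 7, 8, 9, 11, 4]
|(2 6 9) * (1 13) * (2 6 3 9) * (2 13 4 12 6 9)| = 10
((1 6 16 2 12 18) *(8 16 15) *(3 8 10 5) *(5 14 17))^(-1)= (1 18 12 2 16 8 3 5 17 14 10 15 6)= [0, 18, 16, 5, 4, 17, 1, 7, 3, 9, 15, 11, 2, 13, 10, 6, 8, 14, 12]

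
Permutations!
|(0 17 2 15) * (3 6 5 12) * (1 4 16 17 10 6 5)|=|(0 10 6 1 4 16 17 2 15)(3 5 12)|=9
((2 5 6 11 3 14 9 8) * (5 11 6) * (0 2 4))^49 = (0 2 11 3 14 9 8 4) = [2, 1, 11, 14, 0, 5, 6, 7, 4, 8, 10, 3, 12, 13, 9]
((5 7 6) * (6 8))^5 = (5 7 8 6) = [0, 1, 2, 3, 4, 7, 5, 8, 6]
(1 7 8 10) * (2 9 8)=(1 7 2 9 8 10)=[0, 7, 9, 3, 4, 5, 6, 2, 10, 8, 1]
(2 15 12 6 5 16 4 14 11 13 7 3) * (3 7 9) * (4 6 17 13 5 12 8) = (2 15 8 4 14 11 5 16 6 12 17 13 9 3) = [0, 1, 15, 2, 14, 16, 12, 7, 4, 3, 10, 5, 17, 9, 11, 8, 6, 13]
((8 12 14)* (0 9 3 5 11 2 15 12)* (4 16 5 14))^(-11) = (0 8 14 3 9)(2 4 11 12 5 15 16) = [8, 1, 4, 9, 11, 15, 6, 7, 14, 0, 10, 12, 5, 13, 3, 16, 2]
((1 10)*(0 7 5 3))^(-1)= (0 3 5 7)(1 10)= [3, 10, 2, 5, 4, 7, 6, 0, 8, 9, 1]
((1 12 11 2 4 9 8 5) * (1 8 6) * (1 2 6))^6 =(1 9 4 2 6 11 12) =[0, 9, 6, 3, 2, 5, 11, 7, 8, 4, 10, 12, 1]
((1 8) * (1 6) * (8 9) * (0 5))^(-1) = (0 5)(1 6 8 9) = [5, 6, 2, 3, 4, 0, 8, 7, 9, 1]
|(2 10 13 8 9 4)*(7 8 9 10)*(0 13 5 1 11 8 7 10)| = 10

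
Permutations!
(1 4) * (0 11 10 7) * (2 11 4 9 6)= (0 4 1 9 6 2 11 10 7)= [4, 9, 11, 3, 1, 5, 2, 0, 8, 6, 7, 10]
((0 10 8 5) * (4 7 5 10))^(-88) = (10) = [0, 1, 2, 3, 4, 5, 6, 7, 8, 9, 10]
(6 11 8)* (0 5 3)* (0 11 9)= [5, 1, 2, 11, 4, 3, 9, 7, 6, 0, 10, 8]= (0 5 3 11 8 6 9)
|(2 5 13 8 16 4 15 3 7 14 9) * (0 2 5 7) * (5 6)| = |(0 2 7 14 9 6 5 13 8 16 4 15 3)| = 13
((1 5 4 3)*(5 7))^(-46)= (1 3 4 5 7)= [0, 3, 2, 4, 5, 7, 6, 1]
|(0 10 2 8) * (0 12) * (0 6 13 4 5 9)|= |(0 10 2 8 12 6 13 4 5 9)|= 10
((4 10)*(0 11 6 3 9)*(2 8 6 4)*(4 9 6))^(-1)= (0 9 11)(2 10 4 8)(3 6)= [9, 1, 10, 6, 8, 5, 3, 7, 2, 11, 4, 0]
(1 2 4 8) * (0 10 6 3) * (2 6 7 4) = [10, 6, 2, 0, 8, 5, 3, 4, 1, 9, 7] = (0 10 7 4 8 1 6 3)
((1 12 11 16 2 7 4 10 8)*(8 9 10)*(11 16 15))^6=(1 8 4 7 2 16 12)=[0, 8, 16, 3, 7, 5, 6, 2, 4, 9, 10, 11, 1, 13, 14, 15, 12]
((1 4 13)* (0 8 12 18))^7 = (0 18 12 8)(1 4 13) = [18, 4, 2, 3, 13, 5, 6, 7, 0, 9, 10, 11, 8, 1, 14, 15, 16, 17, 12]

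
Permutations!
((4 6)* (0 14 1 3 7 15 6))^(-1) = (0 4 6 15 7 3 1 14) = [4, 14, 2, 1, 6, 5, 15, 3, 8, 9, 10, 11, 12, 13, 0, 7]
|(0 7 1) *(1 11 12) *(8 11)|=6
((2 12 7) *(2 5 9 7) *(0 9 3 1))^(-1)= (0 1 3 5 7 9)(2 12)= [1, 3, 12, 5, 4, 7, 6, 9, 8, 0, 10, 11, 2]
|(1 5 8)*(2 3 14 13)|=12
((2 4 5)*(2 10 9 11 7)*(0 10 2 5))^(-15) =(0 10 9 11 7 5 2 4) =[10, 1, 4, 3, 0, 2, 6, 5, 8, 11, 9, 7]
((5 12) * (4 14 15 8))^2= (4 15)(8 14)= [0, 1, 2, 3, 15, 5, 6, 7, 14, 9, 10, 11, 12, 13, 8, 4]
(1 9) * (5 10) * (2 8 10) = (1 9)(2 8 10 5) = [0, 9, 8, 3, 4, 2, 6, 7, 10, 1, 5]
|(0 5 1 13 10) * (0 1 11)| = 3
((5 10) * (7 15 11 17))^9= [0, 1, 2, 3, 4, 10, 6, 15, 8, 9, 5, 17, 12, 13, 14, 11, 16, 7]= (5 10)(7 15 11 17)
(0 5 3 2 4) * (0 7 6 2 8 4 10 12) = (0 5 3 8 4 7 6 2 10 12) = [5, 1, 10, 8, 7, 3, 2, 6, 4, 9, 12, 11, 0]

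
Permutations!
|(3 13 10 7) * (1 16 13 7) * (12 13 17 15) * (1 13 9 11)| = 14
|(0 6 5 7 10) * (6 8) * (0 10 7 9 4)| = 6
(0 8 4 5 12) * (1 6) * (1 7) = (0 8 4 5 12)(1 6 7) = [8, 6, 2, 3, 5, 12, 7, 1, 4, 9, 10, 11, 0]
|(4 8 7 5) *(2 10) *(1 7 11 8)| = |(1 7 5 4)(2 10)(8 11)| = 4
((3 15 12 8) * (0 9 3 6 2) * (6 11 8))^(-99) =(0 2 6 12 15 3 9)(8 11) =[2, 1, 6, 9, 4, 5, 12, 7, 11, 0, 10, 8, 15, 13, 14, 3]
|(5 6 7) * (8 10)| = |(5 6 7)(8 10)| = 6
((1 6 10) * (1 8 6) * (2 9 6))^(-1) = (2 8 10 6 9) = [0, 1, 8, 3, 4, 5, 9, 7, 10, 2, 6]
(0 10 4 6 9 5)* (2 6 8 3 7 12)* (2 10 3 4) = (0 3 7 12 10 2 6 9 5)(4 8) = [3, 1, 6, 7, 8, 0, 9, 12, 4, 5, 2, 11, 10]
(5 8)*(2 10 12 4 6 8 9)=(2 10 12 4 6 8 5 9)=[0, 1, 10, 3, 6, 9, 8, 7, 5, 2, 12, 11, 4]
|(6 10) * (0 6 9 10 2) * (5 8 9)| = 12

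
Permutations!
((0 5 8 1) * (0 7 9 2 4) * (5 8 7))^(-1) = (0 4 2 9 7 5 1 8) = [4, 8, 9, 3, 2, 1, 6, 5, 0, 7]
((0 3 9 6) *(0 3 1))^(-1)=(0 1)(3 6 9)=[1, 0, 2, 6, 4, 5, 9, 7, 8, 3]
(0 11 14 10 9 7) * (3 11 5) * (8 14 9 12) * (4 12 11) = [5, 1, 2, 4, 12, 3, 6, 0, 14, 7, 11, 9, 8, 13, 10] = (0 5 3 4 12 8 14 10 11 9 7)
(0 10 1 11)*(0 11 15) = (0 10 1 15) = [10, 15, 2, 3, 4, 5, 6, 7, 8, 9, 1, 11, 12, 13, 14, 0]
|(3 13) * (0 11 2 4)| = 4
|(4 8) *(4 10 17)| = 4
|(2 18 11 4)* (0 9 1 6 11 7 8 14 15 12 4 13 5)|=|(0 9 1 6 11 13 5)(2 18 7 8 14 15 12 4)|=56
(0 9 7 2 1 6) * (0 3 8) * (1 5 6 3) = (0 9 7 2 5 6 1 3 8) = [9, 3, 5, 8, 4, 6, 1, 2, 0, 7]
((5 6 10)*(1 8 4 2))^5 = (1 8 4 2)(5 10 6) = [0, 8, 1, 3, 2, 10, 5, 7, 4, 9, 6]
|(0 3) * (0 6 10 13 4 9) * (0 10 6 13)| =6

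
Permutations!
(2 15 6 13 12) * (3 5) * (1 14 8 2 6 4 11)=(1 14 8 2 15 4 11)(3 5)(6 13 12)=[0, 14, 15, 5, 11, 3, 13, 7, 2, 9, 10, 1, 6, 12, 8, 4]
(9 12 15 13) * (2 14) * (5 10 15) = (2 14)(5 10 15 13 9 12) = [0, 1, 14, 3, 4, 10, 6, 7, 8, 12, 15, 11, 5, 9, 2, 13]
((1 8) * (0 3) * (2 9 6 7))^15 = (0 3)(1 8)(2 7 6 9) = [3, 8, 7, 0, 4, 5, 9, 6, 1, 2]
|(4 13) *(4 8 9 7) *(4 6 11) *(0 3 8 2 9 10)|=|(0 3 8 10)(2 9 7 6 11 4 13)|=28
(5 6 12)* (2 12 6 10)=[0, 1, 12, 3, 4, 10, 6, 7, 8, 9, 2, 11, 5]=(2 12 5 10)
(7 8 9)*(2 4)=(2 4)(7 8 9)=[0, 1, 4, 3, 2, 5, 6, 8, 9, 7]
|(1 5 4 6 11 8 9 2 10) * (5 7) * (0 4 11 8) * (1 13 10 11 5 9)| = 18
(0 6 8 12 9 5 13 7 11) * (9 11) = [6, 1, 2, 3, 4, 13, 8, 9, 12, 5, 10, 0, 11, 7] = (0 6 8 12 11)(5 13 7 9)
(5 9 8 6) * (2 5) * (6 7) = (2 5 9 8 7 6) = [0, 1, 5, 3, 4, 9, 2, 6, 7, 8]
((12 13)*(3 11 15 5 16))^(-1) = (3 16 5 15 11)(12 13) = [0, 1, 2, 16, 4, 15, 6, 7, 8, 9, 10, 3, 13, 12, 14, 11, 5]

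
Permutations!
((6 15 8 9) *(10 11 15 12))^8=(6 12 10 11 15 8 9)=[0, 1, 2, 3, 4, 5, 12, 7, 9, 6, 11, 15, 10, 13, 14, 8]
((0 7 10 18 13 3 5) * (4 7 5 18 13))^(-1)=(0 5)(3 13 10 7 4 18)=[5, 1, 2, 13, 18, 0, 6, 4, 8, 9, 7, 11, 12, 10, 14, 15, 16, 17, 3]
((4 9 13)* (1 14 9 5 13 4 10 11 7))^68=[0, 13, 2, 3, 7, 1, 6, 5, 8, 11, 9, 4, 12, 14, 10]=(1 13 14 10 9 11 4 7 5)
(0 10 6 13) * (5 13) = (0 10 6 5 13) = [10, 1, 2, 3, 4, 13, 5, 7, 8, 9, 6, 11, 12, 0]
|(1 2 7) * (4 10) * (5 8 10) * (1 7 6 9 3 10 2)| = 8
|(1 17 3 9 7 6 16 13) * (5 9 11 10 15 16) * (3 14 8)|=|(1 17 14 8 3 11 10 15 16 13)(5 9 7 6)|=20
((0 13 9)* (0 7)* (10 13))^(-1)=[7, 1, 2, 3, 4, 5, 6, 9, 8, 13, 0, 11, 12, 10]=(0 7 9 13 10)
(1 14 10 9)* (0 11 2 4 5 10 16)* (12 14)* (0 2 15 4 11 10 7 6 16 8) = (0 10 9 1 12 14 8)(2 11 15 4 5 7 6 16) = [10, 12, 11, 3, 5, 7, 16, 6, 0, 1, 9, 15, 14, 13, 8, 4, 2]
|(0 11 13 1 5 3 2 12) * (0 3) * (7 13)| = 6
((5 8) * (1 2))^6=(8)=[0, 1, 2, 3, 4, 5, 6, 7, 8]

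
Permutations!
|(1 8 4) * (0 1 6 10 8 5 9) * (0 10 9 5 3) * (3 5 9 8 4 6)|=|(0 1 5 9 10 4 3)(6 8)|=14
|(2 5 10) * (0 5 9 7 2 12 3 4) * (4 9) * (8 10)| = 10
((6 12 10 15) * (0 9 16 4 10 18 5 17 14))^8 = (0 18 10)(4 14 12)(5 15 9)(6 16 17) = [18, 1, 2, 3, 14, 15, 16, 7, 8, 5, 0, 11, 4, 13, 12, 9, 17, 6, 10]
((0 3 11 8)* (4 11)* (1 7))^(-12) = [11, 1, 2, 8, 0, 5, 6, 7, 4, 9, 10, 3] = (0 11 3 8 4)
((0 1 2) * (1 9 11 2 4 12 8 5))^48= [0, 8, 2, 3, 5, 12, 6, 7, 4, 9, 10, 11, 1]= (1 8 4 5 12)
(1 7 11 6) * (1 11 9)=[0, 7, 2, 3, 4, 5, 11, 9, 8, 1, 10, 6]=(1 7 9)(6 11)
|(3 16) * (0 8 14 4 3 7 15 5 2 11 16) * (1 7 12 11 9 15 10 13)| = |(0 8 14 4 3)(1 7 10 13)(2 9 15 5)(11 16 12)| = 60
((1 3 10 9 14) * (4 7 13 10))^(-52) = [0, 13, 2, 10, 9, 5, 6, 14, 8, 4, 3, 11, 12, 1, 7] = (1 13)(3 10)(4 9)(7 14)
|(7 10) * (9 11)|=|(7 10)(9 11)|=2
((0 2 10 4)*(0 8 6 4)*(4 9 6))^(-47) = [2, 1, 10, 3, 8, 5, 9, 7, 4, 6, 0] = (0 2 10)(4 8)(6 9)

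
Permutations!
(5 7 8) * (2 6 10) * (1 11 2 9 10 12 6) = (1 11 2)(5 7 8)(6 12)(9 10) = [0, 11, 1, 3, 4, 7, 12, 8, 5, 10, 9, 2, 6]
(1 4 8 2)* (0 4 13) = [4, 13, 1, 3, 8, 5, 6, 7, 2, 9, 10, 11, 12, 0] = (0 4 8 2 1 13)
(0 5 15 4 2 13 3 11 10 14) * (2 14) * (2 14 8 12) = [5, 1, 13, 11, 8, 15, 6, 7, 12, 9, 14, 10, 2, 3, 0, 4] = (0 5 15 4 8 12 2 13 3 11 10 14)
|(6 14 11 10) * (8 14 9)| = 6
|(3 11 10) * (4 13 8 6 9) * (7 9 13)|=|(3 11 10)(4 7 9)(6 13 8)|=3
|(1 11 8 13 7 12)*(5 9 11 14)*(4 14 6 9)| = |(1 6 9 11 8 13 7 12)(4 14 5)| = 24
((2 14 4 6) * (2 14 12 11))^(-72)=[0, 1, 2, 3, 4, 5, 6, 7, 8, 9, 10, 11, 12, 13, 14]=(14)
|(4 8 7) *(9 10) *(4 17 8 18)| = |(4 18)(7 17 8)(9 10)| = 6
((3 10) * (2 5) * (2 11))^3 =[0, 1, 2, 10, 4, 5, 6, 7, 8, 9, 3, 11] =(11)(3 10)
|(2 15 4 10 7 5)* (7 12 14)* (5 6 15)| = 14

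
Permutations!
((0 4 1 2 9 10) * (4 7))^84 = [0, 1, 2, 3, 4, 5, 6, 7, 8, 9, 10] = (10)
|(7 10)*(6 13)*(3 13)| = 6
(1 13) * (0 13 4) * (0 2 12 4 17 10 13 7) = (0 7)(1 17 10 13)(2 12 4) = [7, 17, 12, 3, 2, 5, 6, 0, 8, 9, 13, 11, 4, 1, 14, 15, 16, 10]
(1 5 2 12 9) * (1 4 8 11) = (1 5 2 12 9 4 8 11) = [0, 5, 12, 3, 8, 2, 6, 7, 11, 4, 10, 1, 9]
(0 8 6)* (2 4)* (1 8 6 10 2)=(0 6)(1 8 10 2 4)=[6, 8, 4, 3, 1, 5, 0, 7, 10, 9, 2]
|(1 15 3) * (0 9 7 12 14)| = 15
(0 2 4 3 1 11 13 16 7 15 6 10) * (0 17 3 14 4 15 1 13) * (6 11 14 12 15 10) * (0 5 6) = (0 2 10 17 3 13 16 7 1 14 4 12 15 11 5 6) = [2, 14, 10, 13, 12, 6, 0, 1, 8, 9, 17, 5, 15, 16, 4, 11, 7, 3]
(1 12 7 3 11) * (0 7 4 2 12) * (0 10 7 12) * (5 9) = [12, 10, 0, 11, 2, 9, 6, 3, 8, 5, 7, 1, 4] = (0 12 4 2)(1 10 7 3 11)(5 9)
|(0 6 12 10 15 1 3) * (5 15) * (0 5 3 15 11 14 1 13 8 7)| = 13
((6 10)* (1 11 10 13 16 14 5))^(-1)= (1 5 14 16 13 6 10 11)= [0, 5, 2, 3, 4, 14, 10, 7, 8, 9, 11, 1, 12, 6, 16, 15, 13]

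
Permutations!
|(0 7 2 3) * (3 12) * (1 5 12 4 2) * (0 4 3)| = 15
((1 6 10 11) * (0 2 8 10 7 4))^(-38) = [7, 10, 4, 3, 6, 5, 11, 1, 0, 9, 2, 8] = (0 7 1 10 2 4 6 11 8)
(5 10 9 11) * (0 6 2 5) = (0 6 2 5 10 9 11) = [6, 1, 5, 3, 4, 10, 2, 7, 8, 11, 9, 0]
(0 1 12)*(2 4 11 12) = (0 1 2 4 11 12) = [1, 2, 4, 3, 11, 5, 6, 7, 8, 9, 10, 12, 0]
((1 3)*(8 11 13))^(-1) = (1 3)(8 13 11) = [0, 3, 2, 1, 4, 5, 6, 7, 13, 9, 10, 8, 12, 11]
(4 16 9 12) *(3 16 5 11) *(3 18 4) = (3 16 9 12)(4 5 11 18) = [0, 1, 2, 16, 5, 11, 6, 7, 8, 12, 10, 18, 3, 13, 14, 15, 9, 17, 4]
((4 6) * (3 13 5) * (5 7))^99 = [0, 1, 2, 5, 6, 7, 4, 13, 8, 9, 10, 11, 12, 3] = (3 5 7 13)(4 6)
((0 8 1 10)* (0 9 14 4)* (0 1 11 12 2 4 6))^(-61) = [4, 0, 14, 3, 6, 5, 2, 7, 1, 11, 8, 10, 9, 13, 12] = (0 4 6 2 14 12 9 11 10 8 1)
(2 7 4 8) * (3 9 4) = (2 7 3 9 4 8) = [0, 1, 7, 9, 8, 5, 6, 3, 2, 4]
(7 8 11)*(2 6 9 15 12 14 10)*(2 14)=(2 6 9 15 12)(7 8 11)(10 14)=[0, 1, 6, 3, 4, 5, 9, 8, 11, 15, 14, 7, 2, 13, 10, 12]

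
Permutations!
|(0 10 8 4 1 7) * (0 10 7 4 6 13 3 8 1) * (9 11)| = 20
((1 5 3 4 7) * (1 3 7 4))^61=[0, 5, 2, 1, 4, 7, 6, 3]=(1 5 7 3)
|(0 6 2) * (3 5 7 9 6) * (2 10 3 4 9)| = |(0 4 9 6 10 3 5 7 2)| = 9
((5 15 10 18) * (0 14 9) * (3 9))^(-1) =(0 9 3 14)(5 18 10 15) =[9, 1, 2, 14, 4, 18, 6, 7, 8, 3, 15, 11, 12, 13, 0, 5, 16, 17, 10]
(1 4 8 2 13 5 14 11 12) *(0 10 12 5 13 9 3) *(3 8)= (0 10 12 1 4 3)(2 9 8)(5 14 11)= [10, 4, 9, 0, 3, 14, 6, 7, 2, 8, 12, 5, 1, 13, 11]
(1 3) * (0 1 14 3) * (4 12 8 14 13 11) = (0 1)(3 13 11 4 12 8 14) = [1, 0, 2, 13, 12, 5, 6, 7, 14, 9, 10, 4, 8, 11, 3]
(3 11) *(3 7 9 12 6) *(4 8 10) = (3 11 7 9 12 6)(4 8 10) = [0, 1, 2, 11, 8, 5, 3, 9, 10, 12, 4, 7, 6]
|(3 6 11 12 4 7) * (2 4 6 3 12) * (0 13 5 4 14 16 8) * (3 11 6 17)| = |(0 13 5 4 7 12 17 3 11 2 14 16 8)| = 13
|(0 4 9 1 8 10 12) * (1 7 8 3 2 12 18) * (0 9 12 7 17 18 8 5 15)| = |(0 4 12 9 17 18 1 3 2 7 5 15)(8 10)| = 12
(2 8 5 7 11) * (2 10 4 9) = (2 8 5 7 11 10 4 9) = [0, 1, 8, 3, 9, 7, 6, 11, 5, 2, 4, 10]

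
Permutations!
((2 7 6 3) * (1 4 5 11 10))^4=(1 10 11 5 4)=[0, 10, 2, 3, 1, 4, 6, 7, 8, 9, 11, 5]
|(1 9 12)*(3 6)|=|(1 9 12)(3 6)|=6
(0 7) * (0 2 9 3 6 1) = (0 7 2 9 3 6 1) = [7, 0, 9, 6, 4, 5, 1, 2, 8, 3]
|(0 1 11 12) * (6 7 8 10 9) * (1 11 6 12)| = 9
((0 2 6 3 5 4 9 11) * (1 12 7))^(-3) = (12)(0 4 6 11 5 2 9 3) = [4, 1, 9, 0, 6, 2, 11, 7, 8, 3, 10, 5, 12]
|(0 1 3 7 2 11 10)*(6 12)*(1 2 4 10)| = 8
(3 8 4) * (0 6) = (0 6)(3 8 4) = [6, 1, 2, 8, 3, 5, 0, 7, 4]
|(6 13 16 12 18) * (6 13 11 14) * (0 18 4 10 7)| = |(0 18 13 16 12 4 10 7)(6 11 14)| = 24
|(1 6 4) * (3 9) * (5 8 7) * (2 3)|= |(1 6 4)(2 3 9)(5 8 7)|= 3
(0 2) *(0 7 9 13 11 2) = (2 7 9 13 11) = [0, 1, 7, 3, 4, 5, 6, 9, 8, 13, 10, 2, 12, 11]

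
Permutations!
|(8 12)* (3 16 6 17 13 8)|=7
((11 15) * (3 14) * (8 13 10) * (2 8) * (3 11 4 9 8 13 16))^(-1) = (2 10 13)(3 16 8 9 4 15 11 14) = [0, 1, 10, 16, 15, 5, 6, 7, 9, 4, 13, 14, 12, 2, 3, 11, 8]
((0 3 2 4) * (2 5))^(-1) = (0 4 2 5 3) = [4, 1, 5, 0, 2, 3]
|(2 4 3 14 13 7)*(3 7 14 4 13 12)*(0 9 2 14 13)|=|(0 9 2)(3 4 7 14 12)|=15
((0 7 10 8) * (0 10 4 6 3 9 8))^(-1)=(0 10 8 9 3 6 4 7)=[10, 1, 2, 6, 7, 5, 4, 0, 9, 3, 8]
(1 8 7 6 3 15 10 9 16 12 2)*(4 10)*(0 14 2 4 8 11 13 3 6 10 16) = (0 14 2 1 11 13 3 15 8 7 10 9)(4 16 12) = [14, 11, 1, 15, 16, 5, 6, 10, 7, 0, 9, 13, 4, 3, 2, 8, 12]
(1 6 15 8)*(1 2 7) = (1 6 15 8 2 7) = [0, 6, 7, 3, 4, 5, 15, 1, 2, 9, 10, 11, 12, 13, 14, 8]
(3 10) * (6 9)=(3 10)(6 9)=[0, 1, 2, 10, 4, 5, 9, 7, 8, 6, 3]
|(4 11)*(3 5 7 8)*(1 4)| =12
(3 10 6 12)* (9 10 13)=[0, 1, 2, 13, 4, 5, 12, 7, 8, 10, 6, 11, 3, 9]=(3 13 9 10 6 12)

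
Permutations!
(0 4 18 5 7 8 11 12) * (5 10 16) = (0 4 18 10 16 5 7 8 11 12) = [4, 1, 2, 3, 18, 7, 6, 8, 11, 9, 16, 12, 0, 13, 14, 15, 5, 17, 10]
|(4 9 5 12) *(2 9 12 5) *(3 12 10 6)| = |(2 9)(3 12 4 10 6)| = 10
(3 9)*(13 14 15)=(3 9)(13 14 15)=[0, 1, 2, 9, 4, 5, 6, 7, 8, 3, 10, 11, 12, 14, 15, 13]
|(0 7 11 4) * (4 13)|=|(0 7 11 13 4)|=5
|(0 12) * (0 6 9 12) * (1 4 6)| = 5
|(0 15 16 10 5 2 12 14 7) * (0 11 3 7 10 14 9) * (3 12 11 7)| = |(0 15 16 14 10 5 2 11 12 9)| = 10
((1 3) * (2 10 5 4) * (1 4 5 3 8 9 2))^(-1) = (1 4 3 10 2 9 8) = [0, 4, 9, 10, 3, 5, 6, 7, 1, 8, 2]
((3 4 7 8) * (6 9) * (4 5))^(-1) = [0, 1, 2, 8, 5, 3, 9, 4, 7, 6] = (3 8 7 4 5)(6 9)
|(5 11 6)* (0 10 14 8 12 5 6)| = 7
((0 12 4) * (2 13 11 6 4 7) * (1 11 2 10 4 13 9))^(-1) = (0 4 10 7 12)(1 9 2 13 6 11) = [4, 9, 13, 3, 10, 5, 11, 12, 8, 2, 7, 1, 0, 6]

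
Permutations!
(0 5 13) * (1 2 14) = (0 5 13)(1 2 14) = [5, 2, 14, 3, 4, 13, 6, 7, 8, 9, 10, 11, 12, 0, 1]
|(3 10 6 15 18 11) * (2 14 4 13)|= |(2 14 4 13)(3 10 6 15 18 11)|= 12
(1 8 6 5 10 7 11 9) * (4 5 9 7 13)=[0, 8, 2, 3, 5, 10, 9, 11, 6, 1, 13, 7, 12, 4]=(1 8 6 9)(4 5 10 13)(7 11)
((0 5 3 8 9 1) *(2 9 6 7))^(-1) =(0 1 9 2 7 6 8 3 5) =[1, 9, 7, 5, 4, 0, 8, 6, 3, 2]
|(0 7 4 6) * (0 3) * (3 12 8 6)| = 12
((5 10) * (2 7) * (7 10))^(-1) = (2 7 5 10) = [0, 1, 7, 3, 4, 10, 6, 5, 8, 9, 2]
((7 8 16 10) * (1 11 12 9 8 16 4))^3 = (16)(1 9)(4 12)(8 11) = [0, 9, 2, 3, 12, 5, 6, 7, 11, 1, 10, 8, 4, 13, 14, 15, 16]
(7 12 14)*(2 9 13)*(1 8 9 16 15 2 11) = [0, 8, 16, 3, 4, 5, 6, 12, 9, 13, 10, 1, 14, 11, 7, 2, 15] = (1 8 9 13 11)(2 16 15)(7 12 14)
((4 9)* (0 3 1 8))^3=(0 8 1 3)(4 9)=[8, 3, 2, 0, 9, 5, 6, 7, 1, 4]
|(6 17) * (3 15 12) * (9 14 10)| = 6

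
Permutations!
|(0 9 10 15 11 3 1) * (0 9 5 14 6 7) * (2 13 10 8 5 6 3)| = 30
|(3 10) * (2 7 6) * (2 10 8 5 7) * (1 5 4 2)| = 9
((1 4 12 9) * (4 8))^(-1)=(1 9 12 4 8)=[0, 9, 2, 3, 8, 5, 6, 7, 1, 12, 10, 11, 4]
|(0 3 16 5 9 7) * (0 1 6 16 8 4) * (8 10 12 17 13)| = 24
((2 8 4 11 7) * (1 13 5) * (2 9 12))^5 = (1 5 13)(2 9 11 8 12 7 4) = [0, 5, 9, 3, 2, 13, 6, 4, 12, 11, 10, 8, 7, 1]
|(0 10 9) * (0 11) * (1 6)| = 4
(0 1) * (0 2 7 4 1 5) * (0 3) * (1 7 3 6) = (0 5 6 1 2 3)(4 7) = [5, 2, 3, 0, 7, 6, 1, 4]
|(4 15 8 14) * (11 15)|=5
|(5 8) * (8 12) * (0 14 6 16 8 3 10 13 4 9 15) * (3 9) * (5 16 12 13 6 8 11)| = 14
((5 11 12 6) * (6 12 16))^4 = (16) = [0, 1, 2, 3, 4, 5, 6, 7, 8, 9, 10, 11, 12, 13, 14, 15, 16]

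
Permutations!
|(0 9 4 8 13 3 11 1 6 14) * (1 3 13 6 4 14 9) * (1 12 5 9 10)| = 10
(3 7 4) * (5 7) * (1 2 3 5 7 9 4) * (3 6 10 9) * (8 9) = (1 2 6 10 8 9 4 5 3 7) = [0, 2, 6, 7, 5, 3, 10, 1, 9, 4, 8]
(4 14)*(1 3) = (1 3)(4 14) = [0, 3, 2, 1, 14, 5, 6, 7, 8, 9, 10, 11, 12, 13, 4]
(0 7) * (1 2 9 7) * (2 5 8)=[1, 5, 9, 3, 4, 8, 6, 0, 2, 7]=(0 1 5 8 2 9 7)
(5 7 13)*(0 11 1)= (0 11 1)(5 7 13)= [11, 0, 2, 3, 4, 7, 6, 13, 8, 9, 10, 1, 12, 5]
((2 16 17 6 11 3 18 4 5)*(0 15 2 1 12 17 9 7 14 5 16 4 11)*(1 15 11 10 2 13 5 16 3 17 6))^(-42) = (2 18 4 10 3)(7 16)(9 14) = [0, 1, 18, 2, 10, 5, 6, 16, 8, 14, 3, 11, 12, 13, 9, 15, 7, 17, 4]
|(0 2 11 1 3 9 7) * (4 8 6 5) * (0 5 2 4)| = |(0 4 8 6 2 11 1 3 9 7 5)| = 11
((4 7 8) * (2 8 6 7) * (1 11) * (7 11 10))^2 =(1 7 11 10 6)(2 4 8) =[0, 7, 4, 3, 8, 5, 1, 11, 2, 9, 6, 10]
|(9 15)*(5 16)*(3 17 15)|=|(3 17 15 9)(5 16)|=4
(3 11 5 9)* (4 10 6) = (3 11 5 9)(4 10 6) = [0, 1, 2, 11, 10, 9, 4, 7, 8, 3, 6, 5]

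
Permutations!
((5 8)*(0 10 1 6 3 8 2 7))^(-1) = [7, 10, 5, 6, 4, 8, 1, 2, 3, 9, 0] = (0 7 2 5 8 3 6 1 10)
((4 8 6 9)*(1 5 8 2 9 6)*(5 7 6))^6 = (9)(1 7 6 5 8) = [0, 7, 2, 3, 4, 8, 5, 6, 1, 9]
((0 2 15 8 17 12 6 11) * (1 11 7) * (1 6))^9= (0 2 15 8 17 12 1 11)(6 7)= [2, 11, 15, 3, 4, 5, 7, 6, 17, 9, 10, 0, 1, 13, 14, 8, 16, 12]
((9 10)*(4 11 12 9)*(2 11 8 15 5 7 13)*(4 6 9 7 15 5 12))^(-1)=(2 13 7 12 15 5 8 4 11)(6 10 9)=[0, 1, 13, 3, 11, 8, 10, 12, 4, 6, 9, 2, 15, 7, 14, 5]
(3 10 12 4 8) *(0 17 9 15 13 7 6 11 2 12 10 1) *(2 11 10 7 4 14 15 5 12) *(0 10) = [17, 10, 2, 1, 8, 12, 0, 6, 3, 5, 7, 11, 14, 4, 15, 13, 16, 9] = (0 17 9 5 12 14 15 13 4 8 3 1 10 7 6)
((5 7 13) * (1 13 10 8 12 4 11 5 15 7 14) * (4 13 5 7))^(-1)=(1 14 5)(4 15 13 12 8 10 7 11)=[0, 14, 2, 3, 15, 1, 6, 11, 10, 9, 7, 4, 8, 12, 5, 13]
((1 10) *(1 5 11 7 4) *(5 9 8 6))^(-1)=[0, 4, 2, 3, 7, 6, 8, 11, 9, 10, 1, 5]=(1 4 7 11 5 6 8 9 10)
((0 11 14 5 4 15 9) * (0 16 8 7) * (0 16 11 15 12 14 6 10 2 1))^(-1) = (0 1 2 10 6 11 9 15)(4 5 14 12)(7 8 16) = [1, 2, 10, 3, 5, 14, 11, 8, 16, 15, 6, 9, 4, 13, 12, 0, 7]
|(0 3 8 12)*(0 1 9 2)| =|(0 3 8 12 1 9 2)| =7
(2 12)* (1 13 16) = (1 13 16)(2 12) = [0, 13, 12, 3, 4, 5, 6, 7, 8, 9, 10, 11, 2, 16, 14, 15, 1]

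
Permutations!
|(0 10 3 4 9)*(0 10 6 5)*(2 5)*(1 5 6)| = 12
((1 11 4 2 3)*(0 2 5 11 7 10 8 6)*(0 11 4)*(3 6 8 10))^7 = [11, 7, 0, 1, 5, 4, 2, 3, 8, 9, 10, 6] = (0 11 6 2)(1 7 3)(4 5)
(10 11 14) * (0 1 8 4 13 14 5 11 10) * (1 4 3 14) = (0 4 13 1 8 3 14)(5 11) = [4, 8, 2, 14, 13, 11, 6, 7, 3, 9, 10, 5, 12, 1, 0]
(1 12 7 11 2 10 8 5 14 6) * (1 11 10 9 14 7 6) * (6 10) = (1 12 10 8 5 7 6 11 2 9 14) = [0, 12, 9, 3, 4, 7, 11, 6, 5, 14, 8, 2, 10, 13, 1]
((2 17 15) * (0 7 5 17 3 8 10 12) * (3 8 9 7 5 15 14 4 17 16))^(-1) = (0 12 10 8 2 15 7 9 3 16 5)(4 14 17) = [12, 1, 15, 16, 14, 0, 6, 9, 2, 3, 8, 11, 10, 13, 17, 7, 5, 4]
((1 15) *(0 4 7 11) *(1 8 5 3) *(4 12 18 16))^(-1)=(0 11 7 4 16 18 12)(1 3 5 8 15)=[11, 3, 2, 5, 16, 8, 6, 4, 15, 9, 10, 7, 0, 13, 14, 1, 18, 17, 12]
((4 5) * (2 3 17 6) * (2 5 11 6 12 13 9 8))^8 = [0, 1, 3, 17, 4, 5, 6, 7, 2, 8, 10, 11, 13, 9, 14, 15, 16, 12] = (2 3 17 12 13 9 8)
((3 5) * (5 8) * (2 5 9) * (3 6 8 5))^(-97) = (2 9 8 6 5 3) = [0, 1, 9, 2, 4, 3, 5, 7, 6, 8]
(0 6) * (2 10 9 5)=(0 6)(2 10 9 5)=[6, 1, 10, 3, 4, 2, 0, 7, 8, 5, 9]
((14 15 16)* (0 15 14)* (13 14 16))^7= (0 13 16 15 14)= [13, 1, 2, 3, 4, 5, 6, 7, 8, 9, 10, 11, 12, 16, 0, 14, 15]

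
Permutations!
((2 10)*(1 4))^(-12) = (10) = [0, 1, 2, 3, 4, 5, 6, 7, 8, 9, 10]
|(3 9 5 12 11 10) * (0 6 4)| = 6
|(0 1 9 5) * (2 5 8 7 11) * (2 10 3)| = |(0 1 9 8 7 11 10 3 2 5)| = 10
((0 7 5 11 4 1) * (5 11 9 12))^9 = [1, 4, 2, 3, 11, 5, 6, 0, 8, 9, 10, 7, 12] = (12)(0 1 4 11 7)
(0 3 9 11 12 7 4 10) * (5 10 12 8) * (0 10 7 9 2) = (0 3 2)(4 12 9 11 8 5 7) = [3, 1, 0, 2, 12, 7, 6, 4, 5, 11, 10, 8, 9]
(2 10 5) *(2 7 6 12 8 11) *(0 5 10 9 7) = [5, 1, 9, 3, 4, 0, 12, 6, 11, 7, 10, 2, 8] = (0 5)(2 9 7 6 12 8 11)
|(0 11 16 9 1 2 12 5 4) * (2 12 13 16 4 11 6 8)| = 12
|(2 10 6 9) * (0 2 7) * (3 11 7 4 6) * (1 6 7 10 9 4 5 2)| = |(0 1 6 4 7)(2 9 5)(3 11 10)| = 15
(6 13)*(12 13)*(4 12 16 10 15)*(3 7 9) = [0, 1, 2, 7, 12, 5, 16, 9, 8, 3, 15, 11, 13, 6, 14, 4, 10] = (3 7 9)(4 12 13 6 16 10 15)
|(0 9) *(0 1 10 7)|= |(0 9 1 10 7)|= 5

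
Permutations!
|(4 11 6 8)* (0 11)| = |(0 11 6 8 4)| = 5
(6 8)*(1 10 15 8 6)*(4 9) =(1 10 15 8)(4 9) =[0, 10, 2, 3, 9, 5, 6, 7, 1, 4, 15, 11, 12, 13, 14, 8]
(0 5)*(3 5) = [3, 1, 2, 5, 4, 0] = (0 3 5)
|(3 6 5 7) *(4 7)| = |(3 6 5 4 7)| = 5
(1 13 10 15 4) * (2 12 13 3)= [0, 3, 12, 2, 1, 5, 6, 7, 8, 9, 15, 11, 13, 10, 14, 4]= (1 3 2 12 13 10 15 4)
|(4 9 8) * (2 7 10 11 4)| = |(2 7 10 11 4 9 8)| = 7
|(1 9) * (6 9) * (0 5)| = |(0 5)(1 6 9)| = 6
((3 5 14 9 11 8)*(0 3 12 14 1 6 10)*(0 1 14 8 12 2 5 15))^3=(15)(2 9 8 14 12 5 11)=[0, 1, 9, 3, 4, 11, 6, 7, 14, 8, 10, 2, 5, 13, 12, 15]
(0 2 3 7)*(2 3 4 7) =(0 3 2 4 7) =[3, 1, 4, 2, 7, 5, 6, 0]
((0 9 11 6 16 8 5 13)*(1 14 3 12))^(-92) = (0 16)(5 11)(6 13)(8 9) = [16, 1, 2, 3, 4, 11, 13, 7, 9, 8, 10, 5, 12, 6, 14, 15, 0]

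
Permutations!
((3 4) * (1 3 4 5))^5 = (1 5 3) = [0, 5, 2, 1, 4, 3]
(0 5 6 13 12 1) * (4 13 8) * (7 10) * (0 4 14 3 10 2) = (0 5 6 8 14 3 10 7 2)(1 4 13 12) = [5, 4, 0, 10, 13, 6, 8, 2, 14, 9, 7, 11, 1, 12, 3]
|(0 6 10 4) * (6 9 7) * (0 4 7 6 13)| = 6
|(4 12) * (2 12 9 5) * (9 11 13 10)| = 8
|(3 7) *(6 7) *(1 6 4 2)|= 6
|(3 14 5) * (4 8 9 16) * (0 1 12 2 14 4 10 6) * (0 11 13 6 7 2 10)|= |(0 1 12 10 7 2 14 5 3 4 8 9 16)(6 11 13)|= 39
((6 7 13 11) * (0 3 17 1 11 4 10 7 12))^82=(0 6 1 3 12 11 17)(4 7)(10 13)=[6, 3, 2, 12, 7, 5, 1, 4, 8, 9, 13, 17, 11, 10, 14, 15, 16, 0]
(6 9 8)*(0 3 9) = (0 3 9 8 6) = [3, 1, 2, 9, 4, 5, 0, 7, 6, 8]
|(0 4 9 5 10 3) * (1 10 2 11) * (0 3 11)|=15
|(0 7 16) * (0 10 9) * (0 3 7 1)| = |(0 1)(3 7 16 10 9)| = 10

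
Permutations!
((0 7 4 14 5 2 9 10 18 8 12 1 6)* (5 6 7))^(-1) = (0 6 14 4 7 1 12 8 18 10 9 2 5) = [6, 12, 5, 3, 7, 0, 14, 1, 18, 2, 9, 11, 8, 13, 4, 15, 16, 17, 10]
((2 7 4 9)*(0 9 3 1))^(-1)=(0 1 3 4 7 2 9)=[1, 3, 9, 4, 7, 5, 6, 2, 8, 0]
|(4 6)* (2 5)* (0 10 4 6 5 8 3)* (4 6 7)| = 9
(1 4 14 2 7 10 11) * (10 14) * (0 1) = (0 1 4 10 11)(2 7 14) = [1, 4, 7, 3, 10, 5, 6, 14, 8, 9, 11, 0, 12, 13, 2]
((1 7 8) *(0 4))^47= (0 4)(1 8 7)= [4, 8, 2, 3, 0, 5, 6, 1, 7]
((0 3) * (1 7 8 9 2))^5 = [3, 1, 2, 0, 4, 5, 6, 7, 8, 9] = (9)(0 3)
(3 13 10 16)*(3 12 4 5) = (3 13 10 16 12 4 5) = [0, 1, 2, 13, 5, 3, 6, 7, 8, 9, 16, 11, 4, 10, 14, 15, 12]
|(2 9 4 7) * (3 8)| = |(2 9 4 7)(3 8)| = 4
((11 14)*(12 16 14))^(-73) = [0, 1, 2, 3, 4, 5, 6, 7, 8, 9, 10, 14, 11, 13, 16, 15, 12] = (11 14 16 12)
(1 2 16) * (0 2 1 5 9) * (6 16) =(0 2 6 16 5 9) =[2, 1, 6, 3, 4, 9, 16, 7, 8, 0, 10, 11, 12, 13, 14, 15, 5]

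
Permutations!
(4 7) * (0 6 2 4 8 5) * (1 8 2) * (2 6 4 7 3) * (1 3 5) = [4, 8, 7, 2, 5, 0, 3, 6, 1] = (0 4 5)(1 8)(2 7 6 3)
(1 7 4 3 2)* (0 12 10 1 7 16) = (0 12 10 1 16)(2 7 4 3) = [12, 16, 7, 2, 3, 5, 6, 4, 8, 9, 1, 11, 10, 13, 14, 15, 0]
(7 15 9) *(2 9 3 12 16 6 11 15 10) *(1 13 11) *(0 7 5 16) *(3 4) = (0 7 10 2 9 5 16 6 1 13 11 15 4 3 12) = [7, 13, 9, 12, 3, 16, 1, 10, 8, 5, 2, 15, 0, 11, 14, 4, 6]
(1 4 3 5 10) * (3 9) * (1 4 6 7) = (1 6 7)(3 5 10 4 9) = [0, 6, 2, 5, 9, 10, 7, 1, 8, 3, 4]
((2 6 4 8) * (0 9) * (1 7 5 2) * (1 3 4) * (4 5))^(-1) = [9, 6, 5, 8, 7, 3, 2, 1, 4, 0] = (0 9)(1 6 2 5 3 8 4 7)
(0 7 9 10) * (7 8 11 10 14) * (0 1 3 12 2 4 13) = [8, 3, 4, 12, 13, 5, 6, 9, 11, 14, 1, 10, 2, 0, 7] = (0 8 11 10 1 3 12 2 4 13)(7 9 14)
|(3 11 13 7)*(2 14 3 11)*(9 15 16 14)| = 6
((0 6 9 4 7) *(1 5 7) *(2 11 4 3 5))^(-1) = (0 7 5 3 9 6)(1 4 11 2) = [7, 4, 1, 9, 11, 3, 0, 5, 8, 6, 10, 2]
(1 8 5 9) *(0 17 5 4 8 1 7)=[17, 1, 2, 3, 8, 9, 6, 0, 4, 7, 10, 11, 12, 13, 14, 15, 16, 5]=(0 17 5 9 7)(4 8)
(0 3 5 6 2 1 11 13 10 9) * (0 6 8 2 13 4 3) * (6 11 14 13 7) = (1 14 13 10 9 11 4 3 5 8 2)(6 7) = [0, 14, 1, 5, 3, 8, 7, 6, 2, 11, 9, 4, 12, 10, 13]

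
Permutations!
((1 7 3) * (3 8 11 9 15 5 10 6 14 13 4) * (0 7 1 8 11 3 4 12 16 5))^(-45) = (3 8)(5 13 10 12 6 16 14) = [0, 1, 2, 8, 4, 13, 16, 7, 3, 9, 12, 11, 6, 10, 5, 15, 14]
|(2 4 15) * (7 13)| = 6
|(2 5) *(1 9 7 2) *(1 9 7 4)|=|(1 7 2 5 9 4)|=6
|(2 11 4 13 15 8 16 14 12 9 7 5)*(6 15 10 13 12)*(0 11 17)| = |(0 11 4 12 9 7 5 2 17)(6 15 8 16 14)(10 13)| = 90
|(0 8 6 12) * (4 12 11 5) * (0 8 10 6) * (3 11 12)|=20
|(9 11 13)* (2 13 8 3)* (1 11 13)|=10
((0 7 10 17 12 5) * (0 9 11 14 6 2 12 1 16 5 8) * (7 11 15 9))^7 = (1 16 5 7 10 17)(9 15) = [0, 16, 2, 3, 4, 7, 6, 10, 8, 15, 17, 11, 12, 13, 14, 9, 5, 1]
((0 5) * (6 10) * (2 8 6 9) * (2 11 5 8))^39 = (0 9 8 11 6 5 10) = [9, 1, 2, 3, 4, 10, 5, 7, 11, 8, 0, 6]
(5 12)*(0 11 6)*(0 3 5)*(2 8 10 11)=[2, 1, 8, 5, 4, 12, 3, 7, 10, 9, 11, 6, 0]=(0 2 8 10 11 6 3 5 12)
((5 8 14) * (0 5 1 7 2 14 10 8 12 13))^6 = (0 12)(1 2)(5 13)(7 14) = [12, 2, 1, 3, 4, 13, 6, 14, 8, 9, 10, 11, 0, 5, 7]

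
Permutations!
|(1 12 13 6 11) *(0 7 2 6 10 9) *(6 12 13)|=|(0 7 2 12 6 11 1 13 10 9)|=10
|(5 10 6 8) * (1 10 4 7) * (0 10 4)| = 15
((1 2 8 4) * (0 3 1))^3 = (0 2)(1 4)(3 8) = [2, 4, 0, 8, 1, 5, 6, 7, 3]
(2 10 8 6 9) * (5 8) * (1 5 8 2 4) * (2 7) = [0, 5, 10, 3, 1, 7, 9, 2, 6, 4, 8] = (1 5 7 2 10 8 6 9 4)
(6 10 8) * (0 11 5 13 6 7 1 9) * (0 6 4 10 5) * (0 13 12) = (0 11 13 4 10 8 7 1 9 6 5 12) = [11, 9, 2, 3, 10, 12, 5, 1, 7, 6, 8, 13, 0, 4]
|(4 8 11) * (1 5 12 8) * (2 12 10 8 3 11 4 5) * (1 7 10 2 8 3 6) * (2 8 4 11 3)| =21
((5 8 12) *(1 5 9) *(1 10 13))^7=[0, 1, 2, 3, 4, 5, 6, 7, 8, 9, 10, 11, 12, 13]=(13)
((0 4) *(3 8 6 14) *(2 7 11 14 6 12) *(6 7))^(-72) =(14) =[0, 1, 2, 3, 4, 5, 6, 7, 8, 9, 10, 11, 12, 13, 14]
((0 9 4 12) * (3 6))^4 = (12) = [0, 1, 2, 3, 4, 5, 6, 7, 8, 9, 10, 11, 12]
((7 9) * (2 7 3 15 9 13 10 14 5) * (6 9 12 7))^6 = [0, 1, 7, 14, 4, 12, 13, 6, 8, 10, 3, 11, 2, 9, 15, 5] = (2 7 6 13 9 10 3 14 15 5 12)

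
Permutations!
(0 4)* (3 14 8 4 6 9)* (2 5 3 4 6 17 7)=(0 17 7 2 5 3 14 8 6 9 4)=[17, 1, 5, 14, 0, 3, 9, 2, 6, 4, 10, 11, 12, 13, 8, 15, 16, 7]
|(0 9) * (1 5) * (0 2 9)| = |(1 5)(2 9)| = 2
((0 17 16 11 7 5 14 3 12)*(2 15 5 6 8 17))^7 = (6 8 17 16 11 7) = [0, 1, 2, 3, 4, 5, 8, 6, 17, 9, 10, 7, 12, 13, 14, 15, 11, 16]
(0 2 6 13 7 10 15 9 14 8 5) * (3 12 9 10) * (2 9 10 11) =(0 9 14 8 5)(2 6 13 7 3 12 10 15 11) =[9, 1, 6, 12, 4, 0, 13, 3, 5, 14, 15, 2, 10, 7, 8, 11]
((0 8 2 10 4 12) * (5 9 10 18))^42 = (0 10 18)(2 12 9)(4 5 8) = [10, 1, 12, 3, 5, 8, 6, 7, 4, 2, 18, 11, 9, 13, 14, 15, 16, 17, 0]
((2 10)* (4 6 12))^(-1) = (2 10)(4 12 6) = [0, 1, 10, 3, 12, 5, 4, 7, 8, 9, 2, 11, 6]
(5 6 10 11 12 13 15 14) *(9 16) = (5 6 10 11 12 13 15 14)(9 16) = [0, 1, 2, 3, 4, 6, 10, 7, 8, 16, 11, 12, 13, 15, 5, 14, 9]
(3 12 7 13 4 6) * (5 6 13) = (3 12 7 5 6)(4 13) = [0, 1, 2, 12, 13, 6, 3, 5, 8, 9, 10, 11, 7, 4]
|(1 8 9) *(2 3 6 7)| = 12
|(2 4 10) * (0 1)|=|(0 1)(2 4 10)|=6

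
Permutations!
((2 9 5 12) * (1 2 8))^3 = (1 5)(2 12)(8 9) = [0, 5, 12, 3, 4, 1, 6, 7, 9, 8, 10, 11, 2]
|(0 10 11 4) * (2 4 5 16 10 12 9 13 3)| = |(0 12 9 13 3 2 4)(5 16 10 11)| = 28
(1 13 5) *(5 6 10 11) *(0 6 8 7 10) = (0 6)(1 13 8 7 10 11 5) = [6, 13, 2, 3, 4, 1, 0, 10, 7, 9, 11, 5, 12, 8]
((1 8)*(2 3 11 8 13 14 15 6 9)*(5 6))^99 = [0, 1, 2, 3, 4, 5, 6, 7, 8, 9, 10, 11, 12, 13, 14, 15] = (15)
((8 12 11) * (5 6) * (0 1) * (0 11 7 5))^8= [0, 1, 2, 3, 4, 5, 6, 7, 8, 9, 10, 11, 12]= (12)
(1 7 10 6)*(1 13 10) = (1 7)(6 13 10) = [0, 7, 2, 3, 4, 5, 13, 1, 8, 9, 6, 11, 12, 10]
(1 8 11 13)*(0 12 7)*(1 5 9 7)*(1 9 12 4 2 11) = (0 4 2 11 13 5 12 9 7)(1 8) = [4, 8, 11, 3, 2, 12, 6, 0, 1, 7, 10, 13, 9, 5]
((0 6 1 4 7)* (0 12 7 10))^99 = (0 10 4 1 6)(7 12) = [10, 6, 2, 3, 1, 5, 0, 12, 8, 9, 4, 11, 7]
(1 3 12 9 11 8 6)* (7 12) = [0, 3, 2, 7, 4, 5, 1, 12, 6, 11, 10, 8, 9] = (1 3 7 12 9 11 8 6)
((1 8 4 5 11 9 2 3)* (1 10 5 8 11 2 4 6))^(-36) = [0, 1, 2, 3, 4, 5, 6, 7, 8, 9, 10, 11] = (11)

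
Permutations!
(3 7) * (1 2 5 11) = [0, 2, 5, 7, 4, 11, 6, 3, 8, 9, 10, 1] = (1 2 5 11)(3 7)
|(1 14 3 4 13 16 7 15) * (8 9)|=|(1 14 3 4 13 16 7 15)(8 9)|=8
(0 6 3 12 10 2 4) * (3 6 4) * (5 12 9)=[4, 1, 3, 9, 0, 12, 6, 7, 8, 5, 2, 11, 10]=(0 4)(2 3 9 5 12 10)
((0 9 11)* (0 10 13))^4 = (0 13 10 11 9) = [13, 1, 2, 3, 4, 5, 6, 7, 8, 0, 11, 9, 12, 10]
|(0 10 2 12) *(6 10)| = 5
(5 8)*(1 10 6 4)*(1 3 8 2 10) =(2 10 6 4 3 8 5) =[0, 1, 10, 8, 3, 2, 4, 7, 5, 9, 6]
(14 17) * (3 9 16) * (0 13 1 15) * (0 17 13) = [0, 15, 2, 9, 4, 5, 6, 7, 8, 16, 10, 11, 12, 1, 13, 17, 3, 14] = (1 15 17 14 13)(3 9 16)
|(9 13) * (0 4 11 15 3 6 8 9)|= |(0 4 11 15 3 6 8 9 13)|= 9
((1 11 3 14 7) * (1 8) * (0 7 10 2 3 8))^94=(1 11 8)(2 14)(3 10)=[0, 11, 14, 10, 4, 5, 6, 7, 1, 9, 3, 8, 12, 13, 2]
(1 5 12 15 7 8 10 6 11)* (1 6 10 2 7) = (1 5 12 15)(2 7 8)(6 11) = [0, 5, 7, 3, 4, 12, 11, 8, 2, 9, 10, 6, 15, 13, 14, 1]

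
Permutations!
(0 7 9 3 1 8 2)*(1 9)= [7, 8, 0, 9, 4, 5, 6, 1, 2, 3]= (0 7 1 8 2)(3 9)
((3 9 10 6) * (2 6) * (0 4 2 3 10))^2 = (0 2 10 9 4 6 3) = [2, 1, 10, 0, 6, 5, 3, 7, 8, 4, 9]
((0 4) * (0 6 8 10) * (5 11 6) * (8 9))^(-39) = (0 4 5 11 6 9 8 10) = [4, 1, 2, 3, 5, 11, 9, 7, 10, 8, 0, 6]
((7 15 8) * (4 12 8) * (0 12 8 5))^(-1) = [5, 1, 2, 3, 15, 12, 6, 8, 4, 9, 10, 11, 0, 13, 14, 7] = (0 5 12)(4 15 7 8)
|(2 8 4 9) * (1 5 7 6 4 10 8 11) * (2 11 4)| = 8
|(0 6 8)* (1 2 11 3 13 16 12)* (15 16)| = 24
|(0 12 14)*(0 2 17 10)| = 6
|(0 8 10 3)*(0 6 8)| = 4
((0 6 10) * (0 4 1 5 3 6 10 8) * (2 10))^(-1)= (0 8 6 3 5 1 4 10 2)= [8, 4, 0, 5, 10, 1, 3, 7, 6, 9, 2]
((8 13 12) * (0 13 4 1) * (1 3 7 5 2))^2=(0 12 4 7 2)(1 13 8 3 5)=[12, 13, 0, 5, 7, 1, 6, 2, 3, 9, 10, 11, 4, 8]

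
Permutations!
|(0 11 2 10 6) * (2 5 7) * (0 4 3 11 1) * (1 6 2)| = |(0 6 4 3 11 5 7 1)(2 10)| = 8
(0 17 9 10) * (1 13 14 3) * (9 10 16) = (0 17 10)(1 13 14 3)(9 16) = [17, 13, 2, 1, 4, 5, 6, 7, 8, 16, 0, 11, 12, 14, 3, 15, 9, 10]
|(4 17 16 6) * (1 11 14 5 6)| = |(1 11 14 5 6 4 17 16)| = 8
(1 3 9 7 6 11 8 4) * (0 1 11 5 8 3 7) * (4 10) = (0 1 7 6 5 8 10 4 11 3 9) = [1, 7, 2, 9, 11, 8, 5, 6, 10, 0, 4, 3]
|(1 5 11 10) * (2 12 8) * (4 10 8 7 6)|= 10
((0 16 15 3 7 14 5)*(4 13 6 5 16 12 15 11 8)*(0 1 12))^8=(1 8 3 6 16 12 4 7 5 11 15 13 14)=[0, 8, 2, 6, 7, 11, 16, 5, 3, 9, 10, 15, 4, 14, 1, 13, 12]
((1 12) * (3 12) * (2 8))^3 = [0, 1, 8, 3, 4, 5, 6, 7, 2, 9, 10, 11, 12] = (12)(2 8)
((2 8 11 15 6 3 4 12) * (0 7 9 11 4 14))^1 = (0 7 9 11 15 6 3 14)(2 8 4 12) = [7, 1, 8, 14, 12, 5, 3, 9, 4, 11, 10, 15, 2, 13, 0, 6]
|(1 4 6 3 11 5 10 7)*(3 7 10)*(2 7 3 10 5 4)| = |(1 2 7)(3 11 4 6)(5 10)| = 12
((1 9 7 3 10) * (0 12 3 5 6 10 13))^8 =(13)(1 7 6)(5 10 9) =[0, 7, 2, 3, 4, 10, 1, 6, 8, 5, 9, 11, 12, 13]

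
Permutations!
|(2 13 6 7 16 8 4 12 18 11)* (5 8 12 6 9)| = 12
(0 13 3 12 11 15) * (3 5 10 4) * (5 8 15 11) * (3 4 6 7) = (0 13 8 15)(3 12 5 10 6 7) = [13, 1, 2, 12, 4, 10, 7, 3, 15, 9, 6, 11, 5, 8, 14, 0]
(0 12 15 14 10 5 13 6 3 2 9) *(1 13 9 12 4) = (0 4 1 13 6 3 2 12 15 14 10 5 9) = [4, 13, 12, 2, 1, 9, 3, 7, 8, 0, 5, 11, 15, 6, 10, 14]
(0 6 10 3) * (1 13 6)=(0 1 13 6 10 3)=[1, 13, 2, 0, 4, 5, 10, 7, 8, 9, 3, 11, 12, 6]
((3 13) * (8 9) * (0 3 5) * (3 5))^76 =(13) =[0, 1, 2, 3, 4, 5, 6, 7, 8, 9, 10, 11, 12, 13]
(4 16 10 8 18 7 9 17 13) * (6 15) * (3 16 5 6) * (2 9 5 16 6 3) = (2 9 17 13 4 16 10 8 18 7 5 3 6 15) = [0, 1, 9, 6, 16, 3, 15, 5, 18, 17, 8, 11, 12, 4, 14, 2, 10, 13, 7]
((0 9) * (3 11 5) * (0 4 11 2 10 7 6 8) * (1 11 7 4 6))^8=[0, 1, 2, 3, 4, 5, 6, 7, 8, 9, 10, 11]=(11)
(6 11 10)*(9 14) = (6 11 10)(9 14) = [0, 1, 2, 3, 4, 5, 11, 7, 8, 14, 6, 10, 12, 13, 9]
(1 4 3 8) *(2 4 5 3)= (1 5 3 8)(2 4)= [0, 5, 4, 8, 2, 3, 6, 7, 1]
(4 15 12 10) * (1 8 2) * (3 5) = (1 8 2)(3 5)(4 15 12 10) = [0, 8, 1, 5, 15, 3, 6, 7, 2, 9, 4, 11, 10, 13, 14, 12]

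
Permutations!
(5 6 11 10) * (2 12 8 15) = (2 12 8 15)(5 6 11 10) = [0, 1, 12, 3, 4, 6, 11, 7, 15, 9, 5, 10, 8, 13, 14, 2]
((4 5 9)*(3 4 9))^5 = [0, 1, 2, 5, 3, 4, 6, 7, 8, 9] = (9)(3 5 4)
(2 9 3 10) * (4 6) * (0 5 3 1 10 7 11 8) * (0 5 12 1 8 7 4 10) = [12, 0, 9, 4, 6, 3, 10, 11, 5, 8, 2, 7, 1] = (0 12 1)(2 9 8 5 3 4 6 10)(7 11)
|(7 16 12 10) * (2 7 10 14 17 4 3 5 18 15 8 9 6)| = |(2 7 16 12 14 17 4 3 5 18 15 8 9 6)| = 14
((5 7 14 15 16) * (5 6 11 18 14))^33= (5 7)(6 14)(11 15)(16 18)= [0, 1, 2, 3, 4, 7, 14, 5, 8, 9, 10, 15, 12, 13, 6, 11, 18, 17, 16]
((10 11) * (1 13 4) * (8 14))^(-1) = (1 4 13)(8 14)(10 11) = [0, 4, 2, 3, 13, 5, 6, 7, 14, 9, 11, 10, 12, 1, 8]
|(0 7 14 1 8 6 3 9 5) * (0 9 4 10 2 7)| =18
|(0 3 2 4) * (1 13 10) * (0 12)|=15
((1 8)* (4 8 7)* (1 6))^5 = [0, 1, 2, 3, 4, 5, 6, 7, 8] = (8)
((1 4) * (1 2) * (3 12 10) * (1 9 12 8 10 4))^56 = [0, 1, 2, 10, 4, 5, 6, 7, 3, 9, 8, 11, 12] = (12)(3 10 8)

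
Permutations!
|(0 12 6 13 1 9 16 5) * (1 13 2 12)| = 15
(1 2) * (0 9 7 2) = (0 9 7 2 1) = [9, 0, 1, 3, 4, 5, 6, 2, 8, 7]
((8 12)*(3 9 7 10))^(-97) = (3 10 7 9)(8 12) = [0, 1, 2, 10, 4, 5, 6, 9, 12, 3, 7, 11, 8]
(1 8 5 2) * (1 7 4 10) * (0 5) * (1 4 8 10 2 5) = [1, 10, 7, 3, 2, 5, 6, 8, 0, 9, 4] = (0 1 10 4 2 7 8)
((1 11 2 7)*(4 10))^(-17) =(1 7 2 11)(4 10) =[0, 7, 11, 3, 10, 5, 6, 2, 8, 9, 4, 1]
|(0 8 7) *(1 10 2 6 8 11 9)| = |(0 11 9 1 10 2 6 8 7)| = 9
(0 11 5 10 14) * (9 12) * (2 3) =(0 11 5 10 14)(2 3)(9 12) =[11, 1, 3, 2, 4, 10, 6, 7, 8, 12, 14, 5, 9, 13, 0]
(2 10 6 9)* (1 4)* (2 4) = [0, 2, 10, 3, 1, 5, 9, 7, 8, 4, 6] = (1 2 10 6 9 4)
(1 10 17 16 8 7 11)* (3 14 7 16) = (1 10 17 3 14 7 11)(8 16) = [0, 10, 2, 14, 4, 5, 6, 11, 16, 9, 17, 1, 12, 13, 7, 15, 8, 3]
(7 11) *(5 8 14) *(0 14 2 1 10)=[14, 10, 1, 3, 4, 8, 6, 11, 2, 9, 0, 7, 12, 13, 5]=(0 14 5 8 2 1 10)(7 11)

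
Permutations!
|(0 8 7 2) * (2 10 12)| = 6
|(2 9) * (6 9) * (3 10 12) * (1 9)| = 12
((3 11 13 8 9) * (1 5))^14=(3 9 8 13 11)=[0, 1, 2, 9, 4, 5, 6, 7, 13, 8, 10, 3, 12, 11]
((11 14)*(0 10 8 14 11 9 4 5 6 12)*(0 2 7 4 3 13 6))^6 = [13, 1, 8, 4, 9, 3, 0, 14, 12, 7, 6, 11, 10, 5, 2] = (0 13 5 3 4 9 7 14 2 8 12 10 6)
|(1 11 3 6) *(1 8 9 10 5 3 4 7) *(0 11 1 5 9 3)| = 30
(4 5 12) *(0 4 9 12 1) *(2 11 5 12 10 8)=(0 4 12 9 10 8 2 11 5 1)=[4, 0, 11, 3, 12, 1, 6, 7, 2, 10, 8, 5, 9]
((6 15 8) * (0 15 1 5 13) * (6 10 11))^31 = (0 11 13 10 5 8 1 15 6) = [11, 15, 2, 3, 4, 8, 0, 7, 1, 9, 5, 13, 12, 10, 14, 6]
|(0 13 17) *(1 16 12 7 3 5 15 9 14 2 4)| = 33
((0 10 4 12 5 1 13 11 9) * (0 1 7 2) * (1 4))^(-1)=[2, 10, 7, 3, 9, 12, 6, 5, 8, 11, 0, 13, 4, 1]=(0 2 7 5 12 4 9 11 13 1 10)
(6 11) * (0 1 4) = (0 1 4)(6 11) = [1, 4, 2, 3, 0, 5, 11, 7, 8, 9, 10, 6]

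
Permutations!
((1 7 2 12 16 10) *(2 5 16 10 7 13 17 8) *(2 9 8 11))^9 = (1 17 2 10 13 11 12)(8 9) = [0, 17, 10, 3, 4, 5, 6, 7, 9, 8, 13, 12, 1, 11, 14, 15, 16, 2]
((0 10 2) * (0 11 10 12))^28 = [0, 1, 11, 3, 4, 5, 6, 7, 8, 9, 2, 10, 12] = (12)(2 11 10)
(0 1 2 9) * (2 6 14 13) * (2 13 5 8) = (0 1 6 14 5 8 2 9) = [1, 6, 9, 3, 4, 8, 14, 7, 2, 0, 10, 11, 12, 13, 5]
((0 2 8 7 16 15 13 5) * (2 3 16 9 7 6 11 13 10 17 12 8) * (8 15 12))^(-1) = (0 5 13 11 6 8 17 10 15 12 16 3)(7 9) = [5, 1, 2, 0, 4, 13, 8, 9, 17, 7, 15, 6, 16, 11, 14, 12, 3, 10]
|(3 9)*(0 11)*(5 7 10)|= |(0 11)(3 9)(5 7 10)|= 6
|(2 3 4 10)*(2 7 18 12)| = |(2 3 4 10 7 18 12)| = 7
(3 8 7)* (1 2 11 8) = (1 2 11 8 7 3) = [0, 2, 11, 1, 4, 5, 6, 3, 7, 9, 10, 8]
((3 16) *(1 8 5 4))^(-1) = (1 4 5 8)(3 16) = [0, 4, 2, 16, 5, 8, 6, 7, 1, 9, 10, 11, 12, 13, 14, 15, 3]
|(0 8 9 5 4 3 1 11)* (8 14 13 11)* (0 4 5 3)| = 20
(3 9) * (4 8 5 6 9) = (3 4 8 5 6 9) = [0, 1, 2, 4, 8, 6, 9, 7, 5, 3]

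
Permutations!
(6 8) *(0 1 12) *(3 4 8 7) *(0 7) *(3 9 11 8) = (0 1 12 7 9 11 8 6)(3 4) = [1, 12, 2, 4, 3, 5, 0, 9, 6, 11, 10, 8, 7]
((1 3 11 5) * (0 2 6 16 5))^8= (16)= [0, 1, 2, 3, 4, 5, 6, 7, 8, 9, 10, 11, 12, 13, 14, 15, 16]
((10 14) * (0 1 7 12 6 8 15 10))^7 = (0 10 8 12 1 14 15 6 7) = [10, 14, 2, 3, 4, 5, 7, 0, 12, 9, 8, 11, 1, 13, 15, 6]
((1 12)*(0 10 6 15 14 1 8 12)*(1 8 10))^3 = (0 1)(6 8)(10 14)(12 15) = [1, 0, 2, 3, 4, 5, 8, 7, 6, 9, 14, 11, 15, 13, 10, 12]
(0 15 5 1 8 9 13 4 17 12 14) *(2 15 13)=(0 13 4 17 12 14)(1 8 9 2 15 5)=[13, 8, 15, 3, 17, 1, 6, 7, 9, 2, 10, 11, 14, 4, 0, 5, 16, 12]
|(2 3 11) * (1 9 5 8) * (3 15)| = |(1 9 5 8)(2 15 3 11)| = 4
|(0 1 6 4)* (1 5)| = 5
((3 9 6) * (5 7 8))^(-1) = (3 6 9)(5 8 7) = [0, 1, 2, 6, 4, 8, 9, 5, 7, 3]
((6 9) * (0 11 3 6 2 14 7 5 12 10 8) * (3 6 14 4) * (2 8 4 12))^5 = (2 14 10 5 3 12 7 4) = [0, 1, 14, 12, 2, 3, 6, 4, 8, 9, 5, 11, 7, 13, 10]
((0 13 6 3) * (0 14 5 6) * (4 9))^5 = [13, 1, 2, 14, 9, 6, 3, 7, 8, 4, 10, 11, 12, 0, 5] = (0 13)(3 14 5 6)(4 9)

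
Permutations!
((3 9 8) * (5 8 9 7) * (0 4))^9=(9)(0 4)(3 7 5 8)=[4, 1, 2, 7, 0, 8, 6, 5, 3, 9]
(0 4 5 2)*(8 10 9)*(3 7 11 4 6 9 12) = [6, 1, 0, 7, 5, 2, 9, 11, 10, 8, 12, 4, 3] = (0 6 9 8 10 12 3 7 11 4 5 2)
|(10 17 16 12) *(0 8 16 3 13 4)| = 9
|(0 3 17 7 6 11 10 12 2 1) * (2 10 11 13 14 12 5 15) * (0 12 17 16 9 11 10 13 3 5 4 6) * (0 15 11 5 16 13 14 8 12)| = 18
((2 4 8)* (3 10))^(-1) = (2 8 4)(3 10) = [0, 1, 8, 10, 2, 5, 6, 7, 4, 9, 3]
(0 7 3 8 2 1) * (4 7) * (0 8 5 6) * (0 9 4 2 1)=(0 2)(1 8)(3 5 6 9 4 7)=[2, 8, 0, 5, 7, 6, 9, 3, 1, 4]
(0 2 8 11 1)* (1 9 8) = (0 2 1)(8 11 9) = [2, 0, 1, 3, 4, 5, 6, 7, 11, 8, 10, 9]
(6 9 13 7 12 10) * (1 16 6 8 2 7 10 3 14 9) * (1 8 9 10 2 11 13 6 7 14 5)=(1 16 7 12 3 5)(2 14 10 9 6 8 11 13)=[0, 16, 14, 5, 4, 1, 8, 12, 11, 6, 9, 13, 3, 2, 10, 15, 7]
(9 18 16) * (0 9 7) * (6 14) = (0 9 18 16 7)(6 14) = [9, 1, 2, 3, 4, 5, 14, 0, 8, 18, 10, 11, 12, 13, 6, 15, 7, 17, 16]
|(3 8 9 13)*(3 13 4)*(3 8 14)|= 6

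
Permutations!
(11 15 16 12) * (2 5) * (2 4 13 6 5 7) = [0, 1, 7, 3, 13, 4, 5, 2, 8, 9, 10, 15, 11, 6, 14, 16, 12] = (2 7)(4 13 6 5)(11 15 16 12)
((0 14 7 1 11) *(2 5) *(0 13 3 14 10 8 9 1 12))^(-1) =(0 12 7 14 3 13 11 1 9 8 10)(2 5) =[12, 9, 5, 13, 4, 2, 6, 14, 10, 8, 0, 1, 7, 11, 3]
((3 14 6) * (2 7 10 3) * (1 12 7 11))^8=(1 11 2 6 14 3 10 7 12)=[0, 11, 6, 10, 4, 5, 14, 12, 8, 9, 7, 2, 1, 13, 3]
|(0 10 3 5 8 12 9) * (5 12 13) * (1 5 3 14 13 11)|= 28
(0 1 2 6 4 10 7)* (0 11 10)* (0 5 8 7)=(0 1 2 6 4 5 8 7 11 10)=[1, 2, 6, 3, 5, 8, 4, 11, 7, 9, 0, 10]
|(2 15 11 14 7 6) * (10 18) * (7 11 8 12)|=6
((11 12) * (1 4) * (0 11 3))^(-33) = (0 3 12 11)(1 4) = [3, 4, 2, 12, 1, 5, 6, 7, 8, 9, 10, 0, 11]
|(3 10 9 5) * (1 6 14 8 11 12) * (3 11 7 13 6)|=35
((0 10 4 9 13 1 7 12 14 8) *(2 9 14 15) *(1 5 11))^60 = (1 13 15)(2 7 5)(9 12 11) = [0, 13, 7, 3, 4, 2, 6, 5, 8, 12, 10, 9, 11, 15, 14, 1]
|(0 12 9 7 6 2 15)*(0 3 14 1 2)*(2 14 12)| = |(0 2 15 3 12 9 7 6)(1 14)| = 8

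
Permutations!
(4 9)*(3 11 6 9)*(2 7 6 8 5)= (2 7 6 9 4 3 11 8 5)= [0, 1, 7, 11, 3, 2, 9, 6, 5, 4, 10, 8]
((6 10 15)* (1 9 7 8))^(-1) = (1 8 7 9)(6 15 10) = [0, 8, 2, 3, 4, 5, 15, 9, 7, 1, 6, 11, 12, 13, 14, 10]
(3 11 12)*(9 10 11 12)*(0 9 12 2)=(0 9 10 11 12 3 2)=[9, 1, 0, 2, 4, 5, 6, 7, 8, 10, 11, 12, 3]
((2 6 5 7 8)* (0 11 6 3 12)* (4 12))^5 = (0 8)(2 11)(3 6)(4 5)(7 12) = [8, 1, 11, 6, 5, 4, 3, 12, 0, 9, 10, 2, 7]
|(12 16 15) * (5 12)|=|(5 12 16 15)|=4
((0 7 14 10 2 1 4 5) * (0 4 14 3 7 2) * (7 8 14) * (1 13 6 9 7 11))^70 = [0, 1, 2, 3, 4, 5, 6, 7, 8, 9, 10, 11, 12, 13, 14] = (14)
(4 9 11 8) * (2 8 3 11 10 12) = (2 8 4 9 10 12)(3 11) = [0, 1, 8, 11, 9, 5, 6, 7, 4, 10, 12, 3, 2]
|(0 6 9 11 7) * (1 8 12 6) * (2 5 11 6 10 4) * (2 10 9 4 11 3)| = |(0 1 8 12 9 6 4 10 11 7)(2 5 3)| = 30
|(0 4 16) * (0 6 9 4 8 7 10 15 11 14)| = 28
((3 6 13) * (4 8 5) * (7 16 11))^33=(16)=[0, 1, 2, 3, 4, 5, 6, 7, 8, 9, 10, 11, 12, 13, 14, 15, 16]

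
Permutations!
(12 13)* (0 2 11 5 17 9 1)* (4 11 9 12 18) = (0 2 9 1)(4 11 5 17 12 13 18) = [2, 0, 9, 3, 11, 17, 6, 7, 8, 1, 10, 5, 13, 18, 14, 15, 16, 12, 4]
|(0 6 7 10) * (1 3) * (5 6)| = 10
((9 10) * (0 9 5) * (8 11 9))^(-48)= (11)= [0, 1, 2, 3, 4, 5, 6, 7, 8, 9, 10, 11]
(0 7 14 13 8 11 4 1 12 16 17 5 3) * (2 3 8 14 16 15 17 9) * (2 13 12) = [7, 2, 3, 0, 1, 8, 6, 16, 11, 13, 10, 4, 15, 14, 12, 17, 9, 5] = (0 7 16 9 13 14 12 15 17 5 8 11 4 1 2 3)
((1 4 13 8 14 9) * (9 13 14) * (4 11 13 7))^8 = [0, 8, 2, 3, 7, 5, 6, 14, 11, 13, 10, 9, 12, 1, 4] = (1 8 11 9 13)(4 7 14)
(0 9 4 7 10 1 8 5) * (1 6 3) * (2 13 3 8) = [9, 2, 13, 1, 7, 0, 8, 10, 5, 4, 6, 11, 12, 3] = (0 9 4 7 10 6 8 5)(1 2 13 3)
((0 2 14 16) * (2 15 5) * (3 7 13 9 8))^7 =(0 15 5 2 14 16)(3 13 8 7 9) =[15, 1, 14, 13, 4, 2, 6, 9, 7, 3, 10, 11, 12, 8, 16, 5, 0]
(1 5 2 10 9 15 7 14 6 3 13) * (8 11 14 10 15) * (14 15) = (1 5 2 14 6 3 13)(7 10 9 8 11 15) = [0, 5, 14, 13, 4, 2, 3, 10, 11, 8, 9, 15, 12, 1, 6, 7]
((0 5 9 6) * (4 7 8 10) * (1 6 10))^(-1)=(0 6 1 8 7 4 10 9 5)=[6, 8, 2, 3, 10, 0, 1, 4, 7, 5, 9]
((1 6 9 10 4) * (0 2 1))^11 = (0 9 2 10 1 4 6) = [9, 4, 10, 3, 6, 5, 0, 7, 8, 2, 1]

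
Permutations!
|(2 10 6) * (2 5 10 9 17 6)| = 6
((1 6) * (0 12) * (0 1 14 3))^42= [0, 1, 2, 3, 4, 5, 6, 7, 8, 9, 10, 11, 12, 13, 14]= (14)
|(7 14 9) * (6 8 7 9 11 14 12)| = |(6 8 7 12)(11 14)| = 4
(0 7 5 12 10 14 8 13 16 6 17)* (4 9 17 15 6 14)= (0 7 5 12 10 4 9 17)(6 15)(8 13 16 14)= [7, 1, 2, 3, 9, 12, 15, 5, 13, 17, 4, 11, 10, 16, 8, 6, 14, 0]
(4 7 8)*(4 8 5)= [0, 1, 2, 3, 7, 4, 6, 5, 8]= (8)(4 7 5)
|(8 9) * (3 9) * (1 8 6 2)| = 6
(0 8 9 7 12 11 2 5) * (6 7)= [8, 1, 5, 3, 4, 0, 7, 12, 9, 6, 10, 2, 11]= (0 8 9 6 7 12 11 2 5)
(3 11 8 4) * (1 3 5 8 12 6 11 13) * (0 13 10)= [13, 3, 2, 10, 5, 8, 11, 7, 4, 9, 0, 12, 6, 1]= (0 13 1 3 10)(4 5 8)(6 11 12)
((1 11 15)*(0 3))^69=(15)(0 3)=[3, 1, 2, 0, 4, 5, 6, 7, 8, 9, 10, 11, 12, 13, 14, 15]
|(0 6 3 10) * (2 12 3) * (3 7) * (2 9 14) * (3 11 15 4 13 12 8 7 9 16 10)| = 20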